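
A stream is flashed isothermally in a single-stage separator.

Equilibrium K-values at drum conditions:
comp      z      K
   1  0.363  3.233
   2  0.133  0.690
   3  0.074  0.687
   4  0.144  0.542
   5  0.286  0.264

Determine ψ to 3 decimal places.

ψ = 0.373

Newton iteration, ψ⁰ = 0.5:
  ψ = 0.500: g = -0.1119, g' = -0.871 → ψ = 0.372
  ψ = 0.372: g = 0.0010, g' = -0.904 → ψ = 0.373
Converged at ψ = 0.373.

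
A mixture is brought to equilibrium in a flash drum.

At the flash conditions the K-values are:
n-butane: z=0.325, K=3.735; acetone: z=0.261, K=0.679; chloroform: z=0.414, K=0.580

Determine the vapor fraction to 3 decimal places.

ψ = 0.601

Newton iteration, ψ⁰ = 0.5:
  ψ = 0.500: g = 0.0555, g' = -0.589 → ψ = 0.594
  ψ = 0.594: g = 0.0033, g' = -0.523 → ψ = 0.601
Converged at ψ = 0.601.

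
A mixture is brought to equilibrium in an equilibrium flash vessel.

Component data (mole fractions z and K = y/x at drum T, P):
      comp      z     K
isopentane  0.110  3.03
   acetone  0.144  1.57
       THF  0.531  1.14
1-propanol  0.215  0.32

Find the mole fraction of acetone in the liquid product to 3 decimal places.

x_acetone = 0.109

Rachford–Rice: g(ψ) = Σ zᵢ(Kᵢ−1)/(1+ψ(Kᵢ−1)) = 0.
Feasibility: ΣzᵢKᵢ = 1.234, Σzᵢ/Kᵢ = 1.266 — both > 1, two phases present.
Iterate (Newton) starting at ψ = 0.55:
  ψ = 0.550: g = 0.0035, g' = -0.391 → ψ = 0.559
Converged at ψ = 0.559.
Compositions from xᵢ = zᵢ/(1+ψ(Kᵢ−1)), yᵢ = Kᵢxᵢ:
  isopentane: x = 0.052, y = 0.156
  acetone: x = 0.109, y = 0.171
  THF: x = 0.492, y = 0.561
  1-propanol: x = 0.347, y = 0.111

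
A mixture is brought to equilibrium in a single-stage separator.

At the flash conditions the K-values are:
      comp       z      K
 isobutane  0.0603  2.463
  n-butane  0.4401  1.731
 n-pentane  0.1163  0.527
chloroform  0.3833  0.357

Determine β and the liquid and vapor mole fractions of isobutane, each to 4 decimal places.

Material balance + equilibrium reduce to Σ zᵢ(Kᵢ−1)/(1+β(Kᵢ−1)) = 0.
g(0) = ΣzᵢKᵢ − 1 = 0.1085 and g(1) = 1 − Σzᵢ/Kᵢ = -0.5731, so a root lies in (0, 1).
Newton iteration, β⁰ = 0.5:
  β = 0.5000: g = -0.14874, g' = -0.5580 → β = 0.2335
  β = 0.2335: g = -0.01126, g' = -0.4956 → β = 0.2107
Converged at β = 0.2107.
Compositions from xᵢ = zᵢ/(1+β(Kᵢ−1)), yᵢ = Kᵢxᵢ:
  isobutane: x = 0.0461, y = 0.1135
  n-butane: x = 0.3814, y = 0.6601
  n-pentane: x = 0.1292, y = 0.0681
  chloroform: x = 0.4434, y = 0.1583

β = 0.2107, x_isobutane = 0.0461, y_isobutane = 0.1135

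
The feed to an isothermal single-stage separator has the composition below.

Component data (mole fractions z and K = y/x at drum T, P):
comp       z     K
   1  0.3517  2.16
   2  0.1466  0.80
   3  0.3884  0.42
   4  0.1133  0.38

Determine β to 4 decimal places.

β = 0.1377

Let β = V/F and solve Σ zᵢ(Kᵢ−1)/(1+β(Kᵢ−1)) = 0.
Check two-phase: ΣzᵢKᵢ = 1.0831 > 1 and Σzᵢ/Kᵢ = 1.5690 > 1, so g(0) = 0.0831 > 0 and g(1) = -0.5690 < 0.
Newton–Raphson from β = 0.43:
  β = 0.4300: g = -0.15578, g' = -0.5306 → β = 0.1364
  β = 0.1364: g = 0.00075, g' = -0.5650 → β = 0.1377
Converged at β = 0.1377.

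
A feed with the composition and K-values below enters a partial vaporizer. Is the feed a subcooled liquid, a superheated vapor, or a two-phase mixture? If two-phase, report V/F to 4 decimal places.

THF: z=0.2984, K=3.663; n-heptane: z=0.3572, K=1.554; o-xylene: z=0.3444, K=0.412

ΣzᵢKᵢ = 1.7900; Σzᵢ/Kᵢ = 1.1472.
Both exceed 1, so a two-phase solution exists.
Let ψ = V/F and solve Σ zᵢ(Kᵢ−1)/(1+ψ(Kᵢ−1)) = 0.
Newton iteration, ψ⁰ = 0.39:
  ψ = 0.3900: g = 0.28977, g' = -0.7838 → ψ = 0.7597
  ψ = 0.7597: g = 0.03614, g' = -0.6748 → ψ = 0.8132
  ψ = 0.8132: g = -0.00064, g' = -0.7006 → ψ = 0.8123
Converged at ψ = 0.8123.

two-phase, V/F = 0.8123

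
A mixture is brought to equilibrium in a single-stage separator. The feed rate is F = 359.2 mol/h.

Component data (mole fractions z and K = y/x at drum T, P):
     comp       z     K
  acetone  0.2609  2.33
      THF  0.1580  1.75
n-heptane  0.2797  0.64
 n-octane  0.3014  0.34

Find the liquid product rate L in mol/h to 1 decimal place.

Material balance + equilibrium reduce to Σ zᵢ(Kᵢ−1)/(1+V/F(Kᵢ−1)) = 0.
Feasibility: ΣzᵢKᵢ = 1.1659, Σzᵢ/Kᵢ = 1.5258 — both > 1, two phases present.
Iterate (Newton) starting at V/F = 0.32:
  V/F = 0.3200: g = -0.02702, g' = -0.5422 → V/F = 0.2702
  V/F = 0.2702: g = 0.00017, g' = -0.5501 → V/F = 0.2705
Converged at V/F = 0.2705.
Then V = V/F·F = 0.2705·359.2 = 97.2 mol/h and L = F − V = 262.0 mol/h.

L = 262.0 mol/h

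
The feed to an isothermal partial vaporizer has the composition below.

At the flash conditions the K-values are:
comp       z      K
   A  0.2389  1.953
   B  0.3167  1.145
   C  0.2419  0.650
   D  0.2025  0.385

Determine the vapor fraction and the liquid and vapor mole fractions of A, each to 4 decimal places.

Material balance + equilibrium reduce to Σ zᵢ(Kᵢ−1)/(1+ψ(Kᵢ−1)) = 0.
Feasibility: ΣzᵢKᵢ = 1.0644, Σzᵢ/Kᵢ = 1.2970 — both > 1, two phases present.
Newton–Raphson from ψ = 0.5:
  ψ = 0.5000: g = -0.08545, g' = -0.3086 → ψ = 0.2231
  ψ = 0.2231: g = -0.00394, g' = -0.2916 → ψ = 0.2096
Converged at ψ = 0.2096.
Compositions from xᵢ = zᵢ/(1+ψ(Kᵢ−1)), yᵢ = Kᵢxᵢ:
  A: x = 0.1991, y = 0.3889
  B: x = 0.3074, y = 0.3519
  C: x = 0.2611, y = 0.1697
  D: x = 0.2325, y = 0.0895

ψ = 0.2096, x_A = 0.1991, y_A = 0.3889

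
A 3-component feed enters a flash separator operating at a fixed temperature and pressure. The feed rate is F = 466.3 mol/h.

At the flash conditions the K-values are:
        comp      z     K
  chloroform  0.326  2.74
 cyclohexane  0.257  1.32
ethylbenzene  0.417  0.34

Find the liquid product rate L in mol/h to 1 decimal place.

Rachford–Rice: g(ψ) = Σ zᵢ(Kᵢ−1)/(1+ψ(Kᵢ−1)) = 0.
Check two-phase: ΣzᵢKᵢ = 1.374 > 1 and Σzᵢ/Kᵢ = 1.540 > 1, so g(0) = 0.374 > 0 and g(1) = -0.540 < 0.
Newton iteration, ψ⁰ = 0.5:
  ψ = 0.500: g = -0.0365, g' = -0.706 → ψ = 0.448
Converged at ψ = 0.448.
Then V = ψ·F = 0.4479·466.3 = 208.9 mol/h and L = F − V = 257.4 mol/h.

L = 257.4 mol/h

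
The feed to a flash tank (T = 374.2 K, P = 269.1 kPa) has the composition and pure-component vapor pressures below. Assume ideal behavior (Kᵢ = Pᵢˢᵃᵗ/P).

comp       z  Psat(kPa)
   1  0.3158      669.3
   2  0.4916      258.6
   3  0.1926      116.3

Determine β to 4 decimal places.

β = 0.7838

Raoult's law: Kᵢ = Pᵢˢᵃᵗ/P = Pᵢˢᵃᵗ/269.1.
  K_1 = 669.3/269.1 = 2.487179, K_2 = 258.6/269.1 = 0.960981, K_3 = 116.3/269.1 = 0.432181
Rachford–Rice: g(β) = Σ zᵢ(Kᵢ−1)/(1+β(Kᵢ−1)) = 0.
Feasibility: ΣzᵢKᵢ = 1.3411, Σzᵢ/Kᵢ = 1.0842 — both > 1, two phases present.
Newton–Raphson from β = 0.52:
  β = 0.5200: g = 0.09008, g' = -0.3479 → β = 0.7789
  β = 0.7789: g = 0.00172, g' = -0.3504 → β = 0.7838
Converged at β = 0.7838.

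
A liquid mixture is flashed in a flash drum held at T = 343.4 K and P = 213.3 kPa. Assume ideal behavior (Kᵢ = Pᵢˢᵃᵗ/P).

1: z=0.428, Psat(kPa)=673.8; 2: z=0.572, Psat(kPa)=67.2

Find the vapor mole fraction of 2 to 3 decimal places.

y_2 = 0.239

Raoult's law: Kᵢ = Pᵢˢᵃᵗ/P = Pᵢˢᵃᵗ/213.3.
  K_1 = 673.8/213.3 = 3.15893, K_2 = 67.2/213.3 = 0.31505
Material balance + equilibrium reduce to Σ zᵢ(Kᵢ−1)/(1+V/F(Kᵢ−1)) = 0.
g(0) = ΣzᵢKᵢ − 1 = 0.532 and g(1) = 1 − Σzᵢ/Kᵢ = -0.951, so a root lies in (0, 1).
Binary case is linear: z₁(K₁−1)(1+V/F(K₂−1)) + z₂(K₂−1)(1+V/F(K₁−1)) = 0
⇒ V/F = [z₁(K₁−1)+z₂(K₂−1)] / [−(K₁−1)(K₂−1)] = 0.5322/1.4788 = 0.360
Compositions from xᵢ = zᵢ/(1+V/F(Kᵢ−1)), yᵢ = Kᵢxᵢ:
  1: x = 0.241, y = 0.761
  2: x = 0.759, y = 0.239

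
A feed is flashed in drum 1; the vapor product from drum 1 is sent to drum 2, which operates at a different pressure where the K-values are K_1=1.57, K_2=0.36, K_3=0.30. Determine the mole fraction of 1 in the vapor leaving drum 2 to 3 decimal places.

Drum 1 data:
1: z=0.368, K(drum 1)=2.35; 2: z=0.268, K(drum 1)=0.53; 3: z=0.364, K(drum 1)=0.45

Drum 1:
Material balance + equilibrium reduce to Σ zᵢ(Kᵢ−1)/(1+ψ₁(Kᵢ−1)) = 0.
Feasibility: ΣzᵢKᵢ = 1.171, Σzᵢ/Kᵢ = 1.471 — both > 1, two phases present.
Newton–Raphson from ψ₁ = 0.5:
  ψ₁ = 0.500: g = -0.1442, g' = -0.550 → ψ₁ = 0.238
  ψ₁ = 0.238: g = 0.0040, g' = -0.605 → ψ₁ = 0.244
Converged at ψ₁ = 0.244.
Drum-1 compositions:
  1: x = 0.277, y = 0.650
  2: x = 0.303, y = 0.160
  3: x = 0.421, y = 0.189
Drum-2 feed = drum-1 vapor: z₂ = (0.6503, 0.1605, 0.1892).
Drum 2:
Rachford–Rice: g(ψ₂) = Σ zᵢ(Kᵢ−1)/(1+ψ₂(Kᵢ−1)) = 0.
g(0) = ΣzᵢKᵢ − 1 = 0.136 and g(1) = 1 − Σzᵢ/Kᵢ = -0.491, so a root lies in (0, 1).
Iterate (Newton) starting at ψ₂ = 0.46:
  ψ₂ = 0.460: g = -0.0472, g' = -0.466 → ψ₂ = 0.359
  ψ₂ = 0.359: g = -0.0024, g' = -0.422 → ψ₂ = 0.353
Converged at ψ₂ = 0.353.
  1: x = 0.541, y = 0.850
  2: x = 0.207, y = 0.075
  3: x = 0.251, y = 0.075

y_1 (drum 2) = 0.850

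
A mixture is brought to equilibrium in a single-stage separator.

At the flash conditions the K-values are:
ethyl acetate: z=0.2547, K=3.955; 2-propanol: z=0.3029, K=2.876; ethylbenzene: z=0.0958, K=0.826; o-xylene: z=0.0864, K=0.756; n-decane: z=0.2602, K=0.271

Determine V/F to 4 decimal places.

Rachford–Rice: g(V/F) = Σ zᵢ(Kᵢ−1)/(1+V/F(Kᵢ−1)) = 0.
Check two-phase: ΣzᵢKᵢ = 2.0934 > 1 and Σzᵢ/Kᵢ = 1.3601 > 1, so g(0) = 1.0934 > 0 and g(1) = -0.3601 < 0.
Iterate (Newton) starting at V/F = 0.5:
  V/F = 0.5000: g = 0.25625, g' = -0.9987 → V/F = 0.7566
  V/F = 0.7566: g = -0.00055, g' = -1.0937 → V/F = 0.7561
Converged at V/F = 0.7561.

V/F = 0.7561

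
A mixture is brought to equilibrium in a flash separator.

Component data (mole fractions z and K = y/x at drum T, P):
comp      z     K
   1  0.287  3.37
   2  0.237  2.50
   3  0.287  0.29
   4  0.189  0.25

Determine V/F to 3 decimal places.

Rachford–Rice: g(V/F) = Σ zᵢ(Kᵢ−1)/(1+V/F(Kᵢ−1)) = 0.
Check two-phase: ΣzᵢKᵢ = 1.690 > 1 and Σzᵢ/Kᵢ = 1.926 > 1, so g(0) = 0.690 > 0 and g(1) = -0.926 < 0.
Newton iteration, V/F⁰ = 0.68:
  V/F = 0.680: g = -0.2468, g' = -1.351 → V/F = 0.497
  V/F = 0.497: g = -0.0252, g' = -1.131 → V/F = 0.475
Converged at V/F = 0.475.

V/F = 0.475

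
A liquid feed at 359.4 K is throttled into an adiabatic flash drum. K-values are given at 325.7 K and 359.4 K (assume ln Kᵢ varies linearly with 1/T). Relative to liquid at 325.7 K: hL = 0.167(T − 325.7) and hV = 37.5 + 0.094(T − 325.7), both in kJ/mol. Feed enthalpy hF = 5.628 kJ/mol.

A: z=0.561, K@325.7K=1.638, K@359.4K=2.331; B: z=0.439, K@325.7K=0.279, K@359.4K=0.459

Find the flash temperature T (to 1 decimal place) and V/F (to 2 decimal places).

T = 327.8 K, V/F = 0.14

Adiabatic flash: solve Rachford–Rice at each trial T, then check hF = ψ·hV(T) + (1−ψ)·hL(T).
  T = 325.7 K: K = (1.638, 0.279), RR gives ψ = 0.090, H_out = 3.375 kJ/mol
  T = 359.4 K: K = (2.331, 0.459), RR gives ψ = 0.707, H_out = 30.406 kJ/mol
  T = 342.5 K: K = (1.970, 0.362), RR gives ψ = 0.427, H_out = 18.285 kJ/mol
  T = 334.1 K: K = (1.801, 0.319), RR gives ψ = 0.275, H_out = 11.554 kJ/mol
  T = 329.9 K: K = (1.718, 0.299), RR gives ψ = 0.189, H_out = 7.717 kJ/mol
  T = 327.8 K: K = (1.678, 0.289), RR gives ψ = 0.141, H_out = 5.621 kJ/mol
Linear interpolation between T = 327.8 (H_out = 5.621) and T = 329.9 (H_out = 7.717) on hF = 5.628 gives T ≈ 327.8 K, at which ψ = 0.14.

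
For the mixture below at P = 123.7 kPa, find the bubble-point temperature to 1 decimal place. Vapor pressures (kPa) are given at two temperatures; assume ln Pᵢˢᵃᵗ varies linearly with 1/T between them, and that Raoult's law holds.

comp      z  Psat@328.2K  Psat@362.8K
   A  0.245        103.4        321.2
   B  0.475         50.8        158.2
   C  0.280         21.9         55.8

T = 352.3 K

Bubble-point temperature: ΣzᵢPᵢˢᵃᵗ(T) = P. Interpolate ln Pᵢˢᵃᵗ = aᵢ + bᵢ/T.
  T = 328.2 K: ΣzᵢPᵢˢᵃᵗ = 55.60 kPa
  T = 362.8 K: ΣzᵢPᵢˢᵃᵗ = 169.46 kPa
  T = 345.5 K: ΣzᵢPᵢˢᵃᵗ = 99.77 kPa
  T = 354.1 K: ΣzᵢPᵢˢᵃᵗ = 130.66 kPa
  T = 349.8 K: ΣzᵢPᵢˢᵃᵗ = 114.36 kPa
  T = 352.0 K: ΣzᵢPᵢˢᵃᵗ = 122.47 kPa
Interpolating between 352.0 K and 354.1 K gives T ≈ 352.3 K.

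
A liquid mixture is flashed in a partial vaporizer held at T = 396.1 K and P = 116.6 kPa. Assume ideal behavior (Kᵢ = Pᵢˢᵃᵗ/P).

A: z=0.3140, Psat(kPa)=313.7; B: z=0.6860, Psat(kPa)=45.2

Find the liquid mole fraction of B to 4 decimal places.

x_B = 0.7341

Raoult's law: Kᵢ = Pᵢˢᵃᵗ/P = Pᵢˢᵃᵗ/116.6.
  K_A = 313.7/116.6 = 2.690395, K_B = 45.2/116.6 = 0.387650
Rachford–Rice: g(ψ) = Σ zᵢ(Kᵢ−1)/(1+ψ(Kᵢ−1)) = 0.
g(0) = ΣzᵢKᵢ − 1 = 0.1107 and g(1) = 1 − Σzᵢ/Kᵢ = -0.8863, so a root lies in (0, 1).
Binary case is linear: z₁(K₁−1)(1+ψ(K₂−1)) + z₂(K₂−1)(1+ψ(K₁−1)) = 0
⇒ ψ = [z₁(K₁−1)+z₂(K₂−1)] / [−(K₁−1)(K₂−1)] = 0.11071/1.03511 = 0.1070
Compositions from xᵢ = zᵢ/(1+ψ(Kᵢ−1)), yᵢ = Kᵢxᵢ:
  A: x = 0.2659, y = 0.7154
  B: x = 0.7341, y = 0.2846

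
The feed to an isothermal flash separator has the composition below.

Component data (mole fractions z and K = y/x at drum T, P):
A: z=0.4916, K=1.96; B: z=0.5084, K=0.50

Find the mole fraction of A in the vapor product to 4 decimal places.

y_A = 0.6712

Let ψ = V/F and solve Σ zᵢ(Kᵢ−1)/(1+ψ(Kᵢ−1)) = 0.
Feasibility: ΣzᵢKᵢ = 1.2177, Σzᵢ/Kᵢ = 1.2676 — both > 1, two phases present.
Binary case is linear: z₁(K₁−1)(1+ψ(K₂−1)) + z₂(K₂−1)(1+ψ(K₁−1)) = 0
⇒ ψ = [z₁(K₁−1)+z₂(K₂−1)] / [−(K₁−1)(K₂−1)] = 0.21774/0.48000 = 0.4536
Compositions from xᵢ = zᵢ/(1+ψ(Kᵢ−1)), yᵢ = Kᵢxᵢ:
  A: x = 0.3425, y = 0.6712
  B: x = 0.6575, y = 0.3288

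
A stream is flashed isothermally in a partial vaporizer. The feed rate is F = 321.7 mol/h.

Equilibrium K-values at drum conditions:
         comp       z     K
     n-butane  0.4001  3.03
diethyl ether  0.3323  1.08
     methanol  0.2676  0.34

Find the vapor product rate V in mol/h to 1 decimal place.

Rachford–Rice: g(V/F) = Σ zᵢ(Kᵢ−1)/(1+V/F(Kᵢ−1)) = 0.
g(0) = ΣzᵢKᵢ − 1 = 0.6622 and g(1) = 1 − Σzᵢ/Kᵢ = -0.2268, so a root lies in (0, 1).
Newton–Raphson from V/F = 0.47:
  V/F = 0.4700: g = 0.18522, g' = -0.6787 → V/F = 0.7429
  V/F = 0.7429: g = 0.00241, g' = -0.7127 → V/F = 0.7463
Converged at V/F = 0.7463.
Then V = V/F·F = 0.7463·321.7 = 240.1 mol/h and L = F − V = 81.6 mol/h.

V = 240.1 mol/h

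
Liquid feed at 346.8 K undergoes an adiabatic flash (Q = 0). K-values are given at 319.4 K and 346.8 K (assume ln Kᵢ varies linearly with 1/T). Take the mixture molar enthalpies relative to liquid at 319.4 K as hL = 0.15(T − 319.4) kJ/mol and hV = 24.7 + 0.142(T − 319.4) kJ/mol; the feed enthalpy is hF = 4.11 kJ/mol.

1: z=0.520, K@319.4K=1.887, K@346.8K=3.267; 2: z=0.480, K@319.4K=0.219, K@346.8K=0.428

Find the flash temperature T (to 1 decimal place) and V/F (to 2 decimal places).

Adiabatic flash: solve Rachford–Rice at each trial T, then check hF = ψ·hV(T) + (1−ψ)·hL(T).
  T = 319.4 K: K = (1.887, 0.219), RR gives ψ = 0.125, H_out = 3.079 kJ/mol
  T = 346.8 K: K = (3.267, 0.428), RR gives ψ = 0.697, H_out = 21.182 kJ/mol
  T = 333.1 K: K = (2.511, 0.310), RR gives ψ = 0.436, H_out = 12.787 kJ/mol
  T = 326.2 K: K = (2.181, 0.261), RR gives ψ = 0.298, H_out = 8.354 kJ/mol
  T = 322.8 K: K = (2.030, 0.239), RR gives ψ = 0.218, H_out = 5.884 kJ/mol
  T = 321.1 K: K = (1.958, 0.229), RR gives ψ = 0.173, H_out = 4.533 kJ/mol
Linear interpolation between T = 319.4 (H_out = 3.079) and T = 321.1 (H_out = 4.533) on hF = 4.11 gives T ≈ 320.6 K, at which ψ = 0.16.

T = 320.6 K, V/F = 0.16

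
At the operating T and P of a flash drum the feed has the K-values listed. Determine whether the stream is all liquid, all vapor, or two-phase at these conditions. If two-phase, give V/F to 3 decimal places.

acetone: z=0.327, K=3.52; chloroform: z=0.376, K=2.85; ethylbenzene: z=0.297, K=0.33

two-phase, V/F = 0.910

ΣzᵢKᵢ = 2.321; Σzᵢ/Kᵢ = 1.125.
Both exceed 1, so a two-phase solution exists.
Let ψ = V/F and solve Σ zᵢ(Kᵢ−1)/(1+ψ(Kᵢ−1)) = 0.
Newton iteration, ψ⁰ = 0.51:
  ψ = 0.510: g = 0.4162, g' = -1.046 → ψ = 0.908
  ψ = 0.908: g = 0.0022, g' = -1.240 → ψ = 0.910
Converged at ψ = 0.910.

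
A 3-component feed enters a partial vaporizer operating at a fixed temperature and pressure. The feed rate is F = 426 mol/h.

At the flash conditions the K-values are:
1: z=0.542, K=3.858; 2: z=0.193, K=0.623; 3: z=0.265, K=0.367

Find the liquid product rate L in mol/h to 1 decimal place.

Material balance + equilibrium reduce to Σ zᵢ(Kᵢ−1)/(1+ψ(Kᵢ−1)) = 0.
g(0) = ΣzᵢKᵢ − 1 = 1.309 and g(1) = 1 − Σzᵢ/Kᵢ = -0.172, so a root lies in (0, 1).
Iterate (Newton) starting at ψ = 0.5:
  ψ = 0.500: g = 0.3026, g' = -1.019 → ψ = 0.797
  ψ = 0.797: g = 0.0301, g' = -0.901 → ψ = 0.830
Converged at ψ = 0.830.
Then V = ψ·F = 0.8300·426 = 353.6 mol/h and L = F − V = 72.4 mol/h.

L = 72.4 mol/h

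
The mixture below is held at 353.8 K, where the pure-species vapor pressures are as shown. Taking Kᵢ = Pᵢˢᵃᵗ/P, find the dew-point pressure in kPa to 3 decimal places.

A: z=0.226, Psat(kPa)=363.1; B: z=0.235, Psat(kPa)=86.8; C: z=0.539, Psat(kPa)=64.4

At the dew point ψ → 1, so Σzᵢ/Kᵢ = 1 with Kᵢ = Pᵢˢᵃᵗ/P ⇒ 1/P = Σzᵢ/Pᵢˢᵃᵗ.
1/P = 0.226/363.1 + 0.235/86.8 + 0.539/64.4 = 0.011699 ⇒ P = 85.475 kPa

Pdew = 85.475 kPa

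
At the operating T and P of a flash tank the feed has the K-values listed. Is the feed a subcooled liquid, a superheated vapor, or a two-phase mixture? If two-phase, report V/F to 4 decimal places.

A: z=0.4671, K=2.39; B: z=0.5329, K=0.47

two-phase, V/F = 0.4979

ΣzᵢKᵢ = 1.3668; Σzᵢ/Kᵢ = 1.3293.
Both exceed 1, so a two-phase solution exists.
Material balance + equilibrium reduce to Σ zᵢ(Kᵢ−1)/(1+ψ(Kᵢ−1)) = 0.
Newton iteration, ψ⁰ = 0.41:
  ψ = 0.4100: g = 0.05272, g' = -0.6105 → ψ = 0.4964
  ψ = 0.4964: g = 0.00094, g' = -0.5916 → ψ = 0.4979
Converged at ψ = 0.4979.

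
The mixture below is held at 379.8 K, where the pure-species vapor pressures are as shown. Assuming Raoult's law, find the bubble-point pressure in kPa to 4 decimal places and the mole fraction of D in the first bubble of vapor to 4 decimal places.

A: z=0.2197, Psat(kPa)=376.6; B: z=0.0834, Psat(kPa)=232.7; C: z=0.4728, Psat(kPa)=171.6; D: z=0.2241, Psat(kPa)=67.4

At the bubble point ψ → 0, so ΣzᵢKᵢ = 1 with Kᵢ = Pᵢˢᵃᵗ/P ⇒ P = ΣzᵢPᵢˢᵃᵗ.
P = 0.2197·376.6 + 0.0834·232.7 + 0.4728·171.6 + 0.2241·67.4 = 198.3830 kPa
yᵢ = zᵢPᵢˢᵃᵗ/P ⇒ y_D = 0.2241·67.4/198.3830 = 0.0761

Pbub = 198.3830 kPa, y_D = 0.0761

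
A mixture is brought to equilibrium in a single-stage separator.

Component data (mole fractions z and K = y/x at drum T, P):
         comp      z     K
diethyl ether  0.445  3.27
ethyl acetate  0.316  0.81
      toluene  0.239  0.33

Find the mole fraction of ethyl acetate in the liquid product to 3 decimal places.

Material balance + equilibrium reduce to Σ zᵢ(Kᵢ−1)/(1+ψ(Kᵢ−1)) = 0.
g(0) = ΣzᵢKᵢ − 1 = 0.790 and g(1) = 1 − Σzᵢ/Kᵢ = -0.250, so a root lies in (0, 1).
Newton iteration, ψ⁰ = 0.43:
  ψ = 0.430: g = 0.2209, g' = -0.812 → ψ = 0.702
  ψ = 0.702: g = 0.0180, g' = -0.738 → ψ = 0.726
Converged at ψ = 0.726.
Compositions from xᵢ = zᵢ/(1+ψ(Kᵢ−1)), yᵢ = Kᵢxᵢ:
  diethyl ether: x = 0.168, y = 0.550
  ethyl acetate: x = 0.367, y = 0.297
  toluene: x = 0.465, y = 0.154

x_ethyl acetate = 0.367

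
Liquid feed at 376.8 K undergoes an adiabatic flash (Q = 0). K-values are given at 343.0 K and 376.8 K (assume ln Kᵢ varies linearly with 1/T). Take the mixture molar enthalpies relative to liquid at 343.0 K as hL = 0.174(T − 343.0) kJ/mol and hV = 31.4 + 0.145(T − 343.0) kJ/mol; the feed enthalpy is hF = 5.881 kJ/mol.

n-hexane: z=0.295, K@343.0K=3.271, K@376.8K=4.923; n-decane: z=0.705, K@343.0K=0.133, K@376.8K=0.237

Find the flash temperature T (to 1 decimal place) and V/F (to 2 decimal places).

T = 356.8 K, V/F = 0.11

Adiabatic flash: solve Rachford–Rice at each trial T, then check hF = ψ·hV(T) + (1−ψ)·hL(T).
  T = 343.0 K: K = (3.271, 0.133), RR gives ψ = 0.030, H_out = 0.936 kJ/mol
  T = 376.8 K: K = (4.923, 0.237), RR gives ψ = 0.207, H_out = 12.176 kJ/mol
  T = 359.9 K: K = (4.052, 0.180), RR gives ψ = 0.129, H_out = 6.919 kJ/mol
  T = 351.4 K: K = (3.647, 0.155), RR gives ψ = 0.083, H_out = 4.044 kJ/mol
  T = 355.6 K: K = (3.844, 0.167), RR gives ψ = 0.106, H_out = 5.492 kJ/mol
  T = 357.8 K: K = (3.950, 0.174), RR gives ψ = 0.118, H_out = 6.228 kJ/mol
Linear interpolation between T = 355.6 (H_out = 5.492) and T = 357.8 (H_out = 6.228) on hF = 5.881 gives T ≈ 356.8 K, at which ψ = 0.11.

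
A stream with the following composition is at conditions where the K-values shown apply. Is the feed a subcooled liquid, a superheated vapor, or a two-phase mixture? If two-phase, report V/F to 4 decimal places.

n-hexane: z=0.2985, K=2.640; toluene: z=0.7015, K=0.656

ΣzᵢKᵢ = 1.2482; Σzᵢ/Kᵢ = 1.1824.
Both exceed 1, so a two-phase solution exists.
Binary case is linear: z₁(K₁−1)(1+ψ(K₂−1)) + z₂(K₂−1)(1+ψ(K₁−1)) = 0
⇒ ψ = [z₁(K₁−1)+z₂(K₂−1)] / [−(K₁−1)(K₂−1)] = 0.24822/0.56416 = 0.4400

two-phase, V/F = 0.4400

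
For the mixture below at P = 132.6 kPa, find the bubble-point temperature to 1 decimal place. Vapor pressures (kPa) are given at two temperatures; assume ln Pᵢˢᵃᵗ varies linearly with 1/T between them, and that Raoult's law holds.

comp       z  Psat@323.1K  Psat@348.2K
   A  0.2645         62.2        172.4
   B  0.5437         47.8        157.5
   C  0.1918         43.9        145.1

T = 343.9 K

Bubble-point temperature: ΣzᵢPᵢˢᵃᵗ(T) = P. Interpolate ln Pᵢˢᵃᵗ = aᵢ + bᵢ/T.
  T = 323.1 K: ΣzᵢPᵢˢᵃᵗ = 50.86 kPa
  T = 348.2 K: ΣzᵢPᵢˢᵃᵗ = 159.06 kPa
  T = 335.6 K: ΣzᵢPᵢˢᵃᵗ = 91.60 kPa
  T = 341.9 K: ΣzᵢPᵢˢᵃᵗ = 121.30 kPa
  T = 345.0 K: ΣzᵢPᵢˢᵃᵗ = 138.77 kPa
  T = 343.4 K: ΣzᵢPᵢˢᵃᵗ = 129.50 kPa
Interpolating between 343.4 K and 345.0 K gives T ≈ 343.9 K.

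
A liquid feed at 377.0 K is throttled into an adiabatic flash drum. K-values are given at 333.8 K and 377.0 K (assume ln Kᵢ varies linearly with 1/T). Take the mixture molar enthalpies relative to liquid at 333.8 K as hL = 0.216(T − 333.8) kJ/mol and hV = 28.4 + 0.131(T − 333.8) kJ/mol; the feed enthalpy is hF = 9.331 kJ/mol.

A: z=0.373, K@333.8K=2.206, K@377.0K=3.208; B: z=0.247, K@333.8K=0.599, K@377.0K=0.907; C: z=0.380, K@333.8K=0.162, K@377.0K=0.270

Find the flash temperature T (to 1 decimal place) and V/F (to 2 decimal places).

T = 350.6 K, V/F = 0.21

Adiabatic flash: solve Rachford–Rice at each trial T, then check hF = ψ·hV(T) + (1−ψ)·hL(T).
  T = 333.8 K: K = (2.206, 0.599, 0.162), RR gives ψ = 0.039, H_out = 1.101 kJ/mol
  T = 377.0 K: K = (3.208, 0.907, 0.270), RR gives ψ = 0.424, H_out = 19.808 kJ/mol
  T = 355.4 K: K = (2.691, 0.746, 0.212), RR gives ψ = 0.254, H_out = 11.416 kJ/mol
  T = 344.6 K: K = (2.444, 0.671, 0.186), RR gives ψ = 0.156, H_out = 6.612 kJ/mol
  T = 350.0 K: K = (2.566, 0.708, 0.199), RR gives ψ = 0.207, H_out = 9.083 kJ/mol
  T = 352.7 K: K = (2.628, 0.727, 0.206), RR gives ψ = 0.231, H_out = 10.265 kJ/mol
  T = 351.4 K: K = (2.598, 0.718, 0.203), RR gives ψ = 0.219, H_out = 9.700 kJ/mol
Linear interpolation between T = 350.0 (H_out = 9.083) and T = 351.4 (H_out = 9.700) on hF = 9.331 gives T ≈ 350.6 K, at which ψ = 0.21.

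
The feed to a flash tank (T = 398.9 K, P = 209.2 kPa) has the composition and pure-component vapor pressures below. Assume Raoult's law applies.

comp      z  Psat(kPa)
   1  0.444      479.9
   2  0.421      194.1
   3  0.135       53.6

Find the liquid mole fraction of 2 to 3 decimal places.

Raoult's law: Kᵢ = Pᵢˢᵃᵗ/P = Pᵢˢᵃᵗ/209.2.
  K_1 = 479.9/209.2 = 2.29398, K_2 = 194.1/209.2 = 0.92782, K_3 = 53.6/209.2 = 0.25621
Material balance + equilibrium reduce to Σ zᵢ(Kᵢ−1)/(1+ψ(Kᵢ−1)) = 0.
g(0) = ΣzᵢKᵢ − 1 = 0.444 and g(1) = 1 − Σzᵢ/Kᵢ = -0.174, so a root lies in (0, 1).
Newton–Raphson from ψ = 0.46:
  ψ = 0.460: g = 0.1761, g' = -0.467 → ψ = 0.837
  ψ = 0.837: g = -0.0226, g' = -0.698 → ψ = 0.805
  ψ = 0.805: g = -0.0009, g' = -0.644 → ψ = 0.803
Converged at ψ = 0.803.
Compositions from xᵢ = zᵢ/(1+ψ(Kᵢ−1)), yᵢ = Kᵢxᵢ:
  1: x = 0.218, y = 0.499
  2: x = 0.447, y = 0.415
  3: x = 0.335, y = 0.086

x_2 = 0.447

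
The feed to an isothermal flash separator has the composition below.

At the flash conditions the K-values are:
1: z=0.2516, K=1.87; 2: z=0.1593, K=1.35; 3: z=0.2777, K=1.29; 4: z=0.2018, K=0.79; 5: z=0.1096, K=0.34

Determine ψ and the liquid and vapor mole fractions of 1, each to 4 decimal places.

Material balance + equilibrium reduce to Σ zᵢ(Kᵢ−1)/(1+ψ(Kᵢ−1)) = 0.
Feasibility: ΣzᵢKᵢ = 1.2405, Σzᵢ/Kᵢ = 1.0456 — both > 1, two phases present.
Newton iteration, ψ⁰ = 0.5:
  ψ = 0.5000: g = 0.11501, g' = -0.2419 → ψ = 0.9755
  ψ = 0.9755: g = -0.03363, g' = -0.4711 → ψ = 0.9041
  ψ = 0.9041: g = -0.00299, g' = -0.3927 → ψ = 0.8965
  ψ = 0.8965: g = -0.00003, g' = -0.3860 → ψ = 0.8964
Converged at ψ = 0.8964.
Compositions from xᵢ = zᵢ/(1+ψ(Kᵢ−1)), yᵢ = Kᵢxᵢ:
  1: x = 0.1414, y = 0.2643
  2: x = 0.1213, y = 0.1637
  3: x = 0.2204, y = 0.2843
  4: x = 0.2486, y = 0.1964
  5: x = 0.2684, y = 0.0913

ψ = 0.8964, x_1 = 0.1414, y_1 = 0.2643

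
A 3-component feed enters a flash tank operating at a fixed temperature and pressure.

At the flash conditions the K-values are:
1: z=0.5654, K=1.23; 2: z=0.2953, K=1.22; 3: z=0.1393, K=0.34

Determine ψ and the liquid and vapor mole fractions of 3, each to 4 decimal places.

ψ = 0.6892, x_3 = 0.2555, y_3 = 0.0869

Newton iteration, ψ⁰ = 0.46:
  ψ = 0.4600: g = 0.04458, g' = -0.1614 → ψ = 0.7362
  ψ = 0.7362: g = -0.01172, g' = -0.2621 → ψ = 0.6915
  ψ = 0.6915: g = -0.00054, g' = -0.2384 → ψ = 0.6892
Converged at ψ = 0.6892.
Compositions from xᵢ = zᵢ/(1+ψ(Kᵢ−1)), yᵢ = Kᵢxᵢ:
  1: x = 0.4880, y = 0.6003
  2: x = 0.2564, y = 0.3128
  3: x = 0.2555, y = 0.0869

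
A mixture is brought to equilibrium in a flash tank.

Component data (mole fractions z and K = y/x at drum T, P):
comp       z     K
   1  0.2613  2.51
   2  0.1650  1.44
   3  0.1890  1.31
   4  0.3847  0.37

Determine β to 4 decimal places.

Rachford–Rice: g(β) = Σ zᵢ(Kᵢ−1)/(1+β(Kᵢ−1)) = 0.
Feasibility: ΣzᵢKᵢ = 1.2834, Σzᵢ/Kᵢ = 1.4027 — both > 1, two phases present.
Newton iteration, β⁰ = 0.31:
  β = 0.3100: g = 0.08491, g' = -0.5521 → β = 0.4638
  β = 0.4638: g = 0.00115, g' = -0.5468 → β = 0.4659
Converged at β = 0.4659.

β = 0.4659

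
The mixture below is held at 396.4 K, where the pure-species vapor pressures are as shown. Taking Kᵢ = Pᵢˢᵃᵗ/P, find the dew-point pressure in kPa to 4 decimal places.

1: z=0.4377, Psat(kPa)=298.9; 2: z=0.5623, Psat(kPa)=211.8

At the dew point ψ → 1, so Σzᵢ/Kᵢ = 1 with Kᵢ = Pᵢˢᵃᵗ/P ⇒ 1/P = Σzᵢ/Pᵢˢᵃᵗ.
1/P = 0.4377/298.9 + 0.5623/211.8 = 0.0041192 ⇒ P = 242.7637 kPa

Pdew = 242.7637 kPa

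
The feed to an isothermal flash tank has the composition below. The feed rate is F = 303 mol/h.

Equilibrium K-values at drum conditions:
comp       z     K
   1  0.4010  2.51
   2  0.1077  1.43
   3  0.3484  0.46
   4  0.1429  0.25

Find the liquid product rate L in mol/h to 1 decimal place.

L = 171.4 mol/h

Let ψ = V/F and solve Σ zᵢ(Kᵢ−1)/(1+ψ(Kᵢ−1)) = 0.
g(0) = ΣzᵢKᵢ − 1 = 0.3565 and g(1) = 1 − Σzᵢ/Kᵢ = -0.5641, so a root lies in (0, 1).
Newton–Raphson from ψ = 0.56:
  ψ = 0.5600: g = -0.08907, g' = -0.7291 → ψ = 0.4378
  ψ = 0.4378: g = -0.00247, g' = -0.6979 → ψ = 0.4343
Converged at ψ = 0.4343.
Then V = ψ·F = 0.4343·303 = 131.6 mol/h and L = F − V = 171.4 mol/h.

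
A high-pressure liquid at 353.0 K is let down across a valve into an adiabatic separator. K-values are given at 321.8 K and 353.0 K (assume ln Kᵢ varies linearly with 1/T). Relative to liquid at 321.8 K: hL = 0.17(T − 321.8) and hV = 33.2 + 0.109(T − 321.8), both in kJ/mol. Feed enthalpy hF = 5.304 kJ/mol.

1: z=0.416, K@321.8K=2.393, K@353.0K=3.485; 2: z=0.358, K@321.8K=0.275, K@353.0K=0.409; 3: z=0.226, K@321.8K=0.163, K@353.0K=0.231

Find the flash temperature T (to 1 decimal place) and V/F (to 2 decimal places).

Adiabatic flash: solve Rachford–Rice at each trial T, then check hF = ψ·hV(T) + (1−ψ)·hL(T).
  T = 321.8 K: K = (2.393, 0.275, 0.163), RR gives ψ = 0.122, H_out = 4.047 kJ/mol
  T = 353.0 K: K = (3.485, 0.409, 0.231), RR gives ψ = 0.392, H_out = 17.558 kJ/mol
  T = 337.4 K: K = (2.913, 0.338, 0.196), RR gives ψ = 0.274, H_out = 11.479 kJ/mol
  T = 329.6 K: K = (2.646, 0.306, 0.179), RR gives ψ = 0.204, H_out = 8.011 kJ/mol
  T = 325.7 K: K = (2.518, 0.290, 0.171), RR gives ψ = 0.165, H_out = 6.105 kJ/mol
  T = 323.8 K: K = (2.457, 0.283, 0.167), RR gives ψ = 0.145, H_out = 5.124 kJ/mol
Linear interpolation between T = 323.8 (H_out = 5.124) and T = 325.7 (H_out = 6.105) on hF = 5.304 gives T ≈ 324.1 K, at which ψ = 0.15.

T = 324.1 K, V/F = 0.15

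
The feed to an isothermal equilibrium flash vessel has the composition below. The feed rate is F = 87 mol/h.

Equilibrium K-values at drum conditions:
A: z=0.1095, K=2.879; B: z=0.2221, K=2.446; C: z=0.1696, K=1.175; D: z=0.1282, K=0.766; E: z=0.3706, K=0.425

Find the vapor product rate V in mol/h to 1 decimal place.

Material balance + equilibrium reduce to Σ zᵢ(Kᵢ−1)/(1+V/F(Kᵢ−1)) = 0.
Check two-phase: ΣzᵢKᵢ = 1.3135 > 1 and Σzᵢ/Kᵢ = 1.3125 > 1, so g(0) = 0.3135 > 0 and g(1) = -0.3125 < 0.
Newton iteration, V/F⁰ = 0.5:
  V/F = 0.5000: g = -0.01328, g' = -0.5140 → V/F = 0.4742
Converged at V/F = 0.4742.
Then V = V/F·F = 0.4742·87 = 41.3 mol/h and L = F − V = 45.7 mol/h.

V = 41.3 mol/h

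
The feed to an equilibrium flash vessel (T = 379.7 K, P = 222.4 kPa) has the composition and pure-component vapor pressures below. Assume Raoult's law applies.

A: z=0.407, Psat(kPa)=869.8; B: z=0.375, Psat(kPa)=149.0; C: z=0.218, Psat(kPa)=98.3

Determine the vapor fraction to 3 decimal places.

ψ = 0.748

Raoult's law: Kᵢ = Pᵢˢᵃᵗ/P = Pᵢˢᵃᵗ/222.4.
  K_A = 869.8/222.4 = 3.91097, K_B = 149.0/222.4 = 0.66996, K_C = 98.3/222.4 = 0.44200
Rachford–Rice: g(ψ) = Σ zᵢ(Kᵢ−1)/(1+ψ(Kᵢ−1)) = 0.
Check two-phase: ΣzᵢKᵢ = 1.939 > 1 and Σzᵢ/Kᵢ = 1.157 > 1, so g(0) = 0.939 > 0 and g(1) = -0.157 < 0.
Iterate (Newton) starting at ψ = 0.5:
  ψ = 0.500: g = 0.1656, g' = -0.761 → ψ = 0.718
  ψ = 0.718: g = 0.0186, g' = -0.620 → ψ = 0.747
  ψ = 0.747: g = 0.0001, g' = -0.614 → ψ = 0.748
Converged at ψ = 0.748.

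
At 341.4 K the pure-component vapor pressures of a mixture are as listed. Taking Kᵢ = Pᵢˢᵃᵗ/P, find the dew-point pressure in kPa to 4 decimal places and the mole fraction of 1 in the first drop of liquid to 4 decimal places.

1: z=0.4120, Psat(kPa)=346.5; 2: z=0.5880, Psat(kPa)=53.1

At the dew point ψ → 1, so Σzᵢ/Kᵢ = 1 with Kᵢ = Pᵢˢᵃᵗ/P ⇒ 1/P = Σzᵢ/Pᵢˢᵃᵗ.
1/P = 0.4120/346.5 + 0.5880/53.1 = 0.0122625 ⇒ P = 81.5496 kPa
xᵢ = zᵢP/Pᵢˢᵃᵗ ⇒ x_1 = 0.4120·81.5496/346.5 = 0.0970

Pdew = 81.5496 kPa, x_1 = 0.0970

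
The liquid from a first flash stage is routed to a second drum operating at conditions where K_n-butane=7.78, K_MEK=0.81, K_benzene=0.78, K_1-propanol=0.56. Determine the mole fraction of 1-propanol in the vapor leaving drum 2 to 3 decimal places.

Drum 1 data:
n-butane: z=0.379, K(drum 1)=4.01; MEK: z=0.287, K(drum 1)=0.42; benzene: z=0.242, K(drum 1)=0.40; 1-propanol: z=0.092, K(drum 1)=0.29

y_1-propanol (drum 2) = 0.097

Drum 1:
Rachford–Rice: g(ψ₁) = Σ zᵢ(Kᵢ−1)/(1+ψ₁(Kᵢ−1)) = 0.
g(0) = ΣzᵢKᵢ − 1 = 0.764 and g(1) = 1 − Σzᵢ/Kᵢ = -0.700, so a root lies in (0, 1).
Newton iteration, ψ₁⁰ = 0.67:
  ψ₁ = 0.670: g = -0.2615, g' = -1.048 → ψ₁ = 0.420
  ψ₁ = 0.420: g = -0.0039, g' = -1.088 → ψ₁ = 0.417
Converged at ψ₁ = 0.417.
Drum-1 compositions:
  n-butane: x = 0.168, y = 0.674
  MEK: x = 0.379, y = 0.159
  benzene: x = 0.323, y = 0.129
  1-propanol: x = 0.131, y = 0.038
Drum-2 feed = drum-1 liquid: z₂ = (0.1681, 0.3785, 0.3227, 0.1307).
Drum 2:
Let ψ₂ = V/F and solve Σ zᵢ(Kᵢ−1)/(1+ψ₂(Kᵢ−1)) = 0.
g(0) = ΣzᵢKᵢ − 1 = 0.939 and g(1) = 1 − Σzᵢ/Kᵢ = -0.136, so a root lies in (0, 1).
Newton iteration, ψ₂⁰ = 0.33:
  ψ₂ = 0.330: g = 0.1315, g' = -0.806 → ψ₂ = 0.493
  ψ₂ = 0.493: g = 0.0299, g' = -0.487 → ψ₂ = 0.555
  ψ₂ = 0.555: g = 0.0021, g' = -0.423 → ψ₂ = 0.560
Converged at ψ₂ = 0.560.
  n-butane: x = 0.035, y = 0.273
  MEK: x = 0.424, y = 0.343
  benzene: x = 0.368, y = 0.287
  1-propanol: x = 0.173, y = 0.097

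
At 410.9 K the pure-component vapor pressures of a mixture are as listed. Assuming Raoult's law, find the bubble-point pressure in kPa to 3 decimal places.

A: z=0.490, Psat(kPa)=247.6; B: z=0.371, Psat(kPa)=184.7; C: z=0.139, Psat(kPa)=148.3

At the bubble point ψ → 0, so ΣzᵢKᵢ = 1 with Kᵢ = Pᵢˢᵃᵗ/P ⇒ P = ΣzᵢPᵢˢᵃᵗ.
P = 0.490·247.6 + 0.371·184.7 + 0.139·148.3 = 210.461 kPa

Pbub = 210.461 kPa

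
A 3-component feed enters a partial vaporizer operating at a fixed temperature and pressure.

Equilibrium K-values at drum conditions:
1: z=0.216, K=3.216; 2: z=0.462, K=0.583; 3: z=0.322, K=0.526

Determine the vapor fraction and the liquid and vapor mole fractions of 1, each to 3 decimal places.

ψ = 0.137, x_1 = 0.166, y_1 = 0.533

Material balance + equilibrium reduce to Σ zᵢ(Kᵢ−1)/(1+ψ(Kᵢ−1)) = 0.
Check two-phase: ΣzᵢKᵢ = 1.133 > 1 and Σzᵢ/Kᵢ = 1.472 > 1, so g(0) = 0.133 > 0 and g(1) = -0.472 < 0.
Newton–Raphson from ψ = 0.57:
  ψ = 0.570: g = -0.2504, g' = -0.481 → ψ = 0.050
  ψ = 0.050: g = 0.0781, g' = -1.020 → ψ = 0.126
  ψ = 0.126: g = 0.0083, g' = -0.819 → ψ = 0.136
  ψ = 0.136: g = 0.0001, g' = -0.798 → ψ = 0.137
Converged at ψ = 0.137.
Compositions from xᵢ = zᵢ/(1+ψ(Kᵢ−1)), yᵢ = Kᵢxᵢ:
  1: x = 0.166, y = 0.533
  2: x = 0.490, y = 0.286
  3: x = 0.344, y = 0.181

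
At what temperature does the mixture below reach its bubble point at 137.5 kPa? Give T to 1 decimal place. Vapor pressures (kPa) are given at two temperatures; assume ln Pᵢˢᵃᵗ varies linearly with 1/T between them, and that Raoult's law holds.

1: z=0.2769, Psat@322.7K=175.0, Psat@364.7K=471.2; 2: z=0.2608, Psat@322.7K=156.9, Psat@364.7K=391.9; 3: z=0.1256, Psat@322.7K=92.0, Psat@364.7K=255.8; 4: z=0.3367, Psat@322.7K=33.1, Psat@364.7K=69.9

T = 331.0 K

Bubble-point temperature: ΣzᵢPᵢˢᵃᵗ(T) = P. Interpolate ln Pᵢˢᵃᵗ = aᵢ + bᵢ/T.
  T = 322.7 K: ΣzᵢPᵢˢᵃᵗ = 112.08 kPa
  T = 364.7 K: ΣzᵢPᵢˢᵃᵗ = 288.35 kPa
  T = 343.7 K: ΣzᵢPᵢˢᵃᵗ = 184.91 kPa
  T = 333.2 K: ΣzᵢPᵢˢᵃᵗ = 145.07 kPa
  T = 327.9 K: ΣzᵢPᵢˢᵃᵗ = 127.61 kPa
  T = 330.5 K: ΣzᵢPᵢˢᵃᵗ = 135.97 kPa
Interpolating between 330.5 K and 333.2 K gives T ≈ 331.0 K.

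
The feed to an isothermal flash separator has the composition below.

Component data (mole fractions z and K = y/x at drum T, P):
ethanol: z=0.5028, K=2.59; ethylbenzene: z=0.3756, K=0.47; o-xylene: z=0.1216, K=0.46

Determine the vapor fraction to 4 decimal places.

Material balance + equilibrium reduce to Σ zᵢ(Kᵢ−1)/(1+ψ(Kᵢ−1)) = 0.
Check two-phase: ΣzᵢKᵢ = 1.5347 > 1 and Σzᵢ/Kᵢ = 1.2576 > 1, so g(0) = 0.5347 > 0 and g(1) = -0.2576 < 0.
Newton–Raphson from ψ = 0.63:
  ψ = 0.6300: g = 0.00101, g' = -0.6365 → ψ = 0.6316
Converged at ψ = 0.6316.

ψ = 0.6316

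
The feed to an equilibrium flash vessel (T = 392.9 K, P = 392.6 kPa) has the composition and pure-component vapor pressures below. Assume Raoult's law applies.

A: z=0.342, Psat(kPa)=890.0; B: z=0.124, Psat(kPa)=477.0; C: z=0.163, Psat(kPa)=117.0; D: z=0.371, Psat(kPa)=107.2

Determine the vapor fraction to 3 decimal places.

ψ = 0.096

Raoult's law: Kᵢ = Pᵢˢᵃᵗ/P = Pᵢˢᵃᵗ/392.6.
  K_A = 890.0/392.6 = 2.26694, K_B = 477.0/392.6 = 1.21498, K_C = 117.0/392.6 = 0.29801, K_D = 107.2/392.6 = 0.27305
Material balance + equilibrium reduce to Σ zᵢ(Kᵢ−1)/(1+ψ(Kᵢ−1)) = 0.
Check two-phase: ΣzᵢKᵢ = 1.076 > 1 and Σzᵢ/Kᵢ = 2.159 > 1, so g(0) = 0.076 > 0 and g(1) = -1.159 < 0.
Newton iteration, ψ⁰ = 0.5:
  ψ = 0.500: g = -0.3107, g' = -0.885 → ψ = 0.149
  ψ = 0.149: g = -0.0399, g' = -0.741 → ψ = 0.095
  ψ = 0.095: g = 0.0005, g' = -0.761 → ψ = 0.096
Converged at ψ = 0.096.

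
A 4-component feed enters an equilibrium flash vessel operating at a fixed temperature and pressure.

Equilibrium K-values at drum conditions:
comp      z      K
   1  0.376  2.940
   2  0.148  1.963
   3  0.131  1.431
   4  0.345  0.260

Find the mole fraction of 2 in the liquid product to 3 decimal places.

Let ψ = V/F and solve Σ zᵢ(Kᵢ−1)/(1+ψ(Kᵢ−1)) = 0.
g(0) = ΣzᵢKᵢ − 1 = 0.673 and g(1) = 1 − Σzᵢ/Kᵢ = -0.622, so a root lies in (0, 1).
Iterate (Newton) starting at ψ = 0.5:
  ψ = 0.500: g = 0.1077, g' = -0.920 → ψ = 0.617
  ψ = 0.617: g = -0.0039, g' = -1.002 → ψ = 0.613
Converged at ψ = 0.613.
Compositions from xᵢ = zᵢ/(1+ψ(Kᵢ−1)), yᵢ = Kᵢxᵢ:
  1: x = 0.172, y = 0.505
  2: x = 0.093, y = 0.183
  3: x = 0.104, y = 0.148
  4: x = 0.632, y = 0.164

x_2 = 0.093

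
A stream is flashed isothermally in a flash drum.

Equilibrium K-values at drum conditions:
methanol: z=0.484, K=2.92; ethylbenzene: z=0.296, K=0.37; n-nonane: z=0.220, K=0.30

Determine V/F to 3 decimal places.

V/F = 0.464

Rachford–Rice: g(V/F) = Σ zᵢ(Kᵢ−1)/(1+V/F(Kᵢ−1)) = 0.
Feasibility: ΣzᵢKᵢ = 1.589, Σzᵢ/Kᵢ = 1.699 — both > 1, two phases present.
Newton–Raphson from V/F = 0.32:
  V/F = 0.320: g = 0.1436, g' = -1.048 → V/F = 0.457
  V/F = 0.457: g = 0.0066, g' = -0.971 → V/F = 0.464
Converged at V/F = 0.464.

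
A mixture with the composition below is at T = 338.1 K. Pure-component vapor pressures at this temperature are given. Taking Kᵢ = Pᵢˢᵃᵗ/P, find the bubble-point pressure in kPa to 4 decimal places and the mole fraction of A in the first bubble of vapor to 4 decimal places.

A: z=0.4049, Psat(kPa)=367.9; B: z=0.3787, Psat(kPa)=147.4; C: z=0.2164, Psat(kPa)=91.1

At the bubble point ψ → 0, so ΣzᵢKᵢ = 1 with Kᵢ = Pᵢˢᵃᵗ/P ⇒ P = ΣzᵢPᵢˢᵃᵗ.
P = 0.4049·367.9 + 0.3787·147.4 + 0.2164·91.1 = 224.4971 kPa
yᵢ = zᵢPᵢˢᵃᵗ/P ⇒ y_A = 0.4049·367.9/224.4971 = 0.6635

Pbub = 224.4971 kPa, y_A = 0.6635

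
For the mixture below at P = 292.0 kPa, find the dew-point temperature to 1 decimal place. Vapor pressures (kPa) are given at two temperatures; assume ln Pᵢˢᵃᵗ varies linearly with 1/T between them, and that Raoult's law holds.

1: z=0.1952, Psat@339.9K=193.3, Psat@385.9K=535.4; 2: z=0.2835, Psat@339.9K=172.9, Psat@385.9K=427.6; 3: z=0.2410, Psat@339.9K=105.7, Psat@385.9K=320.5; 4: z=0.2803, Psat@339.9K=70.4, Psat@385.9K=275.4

T = 376.9 K

Dew-point temperature: Σzᵢ·P/Pᵢˢᵃᵗ(T) = 1. Interpolate ln Pᵢˢᵃᵗ = aᵢ + bᵢ/T.
  T = 339.9 K: ΣzᵢP/Pᵢˢᵃᵗ = 2.6020
  T = 385.9 K: ΣzᵢP/Pᵢˢᵃᵗ = 0.8168
  T = 362.9 K: ΣzᵢP/Pᵢˢᵃᵗ = 1.3995
  T = 374.4 K: ΣzᵢP/Pᵢˢᵃᵗ = 1.0594
  T = 380.1 K: ΣzᵢP/Pᵢˢᵃᵗ = 0.9293
  T = 377.2 K: ΣzᵢP/Pᵢˢᵃᵗ = 0.9928
Interpolating between 374.4 K and 377.2 K gives T ≈ 376.9 K.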